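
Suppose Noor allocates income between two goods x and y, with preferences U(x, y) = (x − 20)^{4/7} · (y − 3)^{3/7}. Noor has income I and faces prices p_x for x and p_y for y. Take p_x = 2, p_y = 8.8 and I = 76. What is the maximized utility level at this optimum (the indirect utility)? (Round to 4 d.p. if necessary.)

V = 1.285

This is Cobb-Douglas in (x−20, y−3): tangency gives 4/7·p_y·(y−3) = 3/7·p_x·(x−20).
Substituting into the budget: x* = 20 + 4/7·(I − 20·p_x − 3·p_y)/p_x, and y* = 3 + 3/7·(…)/p_y.
Discretionary income = 76 − 20·2 − 3·8.8 = 9.6; x* = 20 + 4/7·9.6/2 = 22.7429; y* = 3 + 3/7·9.6/8.8 = 3.4675.
Utility at the optimum: U(22.7429, 3.4675) = 1.285.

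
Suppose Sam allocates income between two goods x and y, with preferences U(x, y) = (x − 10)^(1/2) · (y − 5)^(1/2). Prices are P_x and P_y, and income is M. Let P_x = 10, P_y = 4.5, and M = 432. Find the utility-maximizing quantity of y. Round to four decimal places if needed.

This is Cobb-Douglas in (x−10, y−5): tangency gives 0.5·P_y·(y−5) = 0.5·P_x·(x−10).
Substituting into the budget: x* = 10 + 0.5·(M − 10·P_x − 5·P_y)/P_x, and y* = 5 + 0.5·(…)/P_y.
Discretionary income = 432 − 10·10 − 5·4.5 = 309.5; y* = 5 + 0.5·309.5/4.5 = 39.3889.

y* = 39.3889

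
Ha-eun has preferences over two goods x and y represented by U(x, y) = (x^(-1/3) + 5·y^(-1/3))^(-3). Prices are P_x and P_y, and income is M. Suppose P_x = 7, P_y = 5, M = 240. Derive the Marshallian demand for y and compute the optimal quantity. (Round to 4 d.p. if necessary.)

MU_x ∝ x^(-4/3), MU_y ∝ 5·y^(-4/3), so MRS = (1/5)·(y/x)^(4/3) = P_x/P_y.
Solve for the ratio: y/x = [5·P_x/P_y]^(0.75).
With the ratio pinned down, the budget gives x* = M/(P_x + P_y·(y/x)) and y* = (y/x)·x*.
Numerically y/x = 4.303517, so x* = 240/(7 + 5·4.303517) = 8.4159 and y* = 4.303517·8.4159 = 36.2178.

y* = 36.2178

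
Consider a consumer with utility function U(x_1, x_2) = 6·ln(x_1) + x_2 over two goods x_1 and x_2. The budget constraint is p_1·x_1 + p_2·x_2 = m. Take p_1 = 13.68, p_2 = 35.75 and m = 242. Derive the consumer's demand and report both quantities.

Set MRS = p_1/p_2: (6/x_1)/1 = p_1/p_2.
So x_1*(p_1,p_2) = 6·p_2/p_1, independent of income; and x_2* = (m − 6·p_2)/p_2.
At the given prices: x_1* = 6·35.75/13.68 = 15.6798, and x_2* = 0.7692.

x_1* = 15.6798, x_2* = 0.7692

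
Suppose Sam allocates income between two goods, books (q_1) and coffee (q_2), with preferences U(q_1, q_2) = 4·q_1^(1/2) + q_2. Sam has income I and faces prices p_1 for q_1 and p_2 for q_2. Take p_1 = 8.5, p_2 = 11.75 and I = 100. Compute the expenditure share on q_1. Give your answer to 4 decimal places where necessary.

share on q_1 = 0.6497

Thus q_1* = (2·p_2/p_1)² — independent of I — with the rest of income spent on q_2.
Plugging in: q_1* = (2·11.75/8.5)² = 7.6436, q_2* = 2.9812.
Expenditure on q_1: 8.5·7.6436 = 64.9706; share = 0.6497.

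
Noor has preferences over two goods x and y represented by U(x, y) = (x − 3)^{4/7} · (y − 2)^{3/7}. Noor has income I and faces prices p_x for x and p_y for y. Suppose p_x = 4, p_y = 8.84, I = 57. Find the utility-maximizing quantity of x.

x* = 6.9029

This is Cobb-Douglas in (x−3, y−2): tangency gives 4/7·p_y·(y−2) = 3/7·p_x·(x−3).
After buying the subsistence bundle (3, 2), a share 4/7 of the remaining income goes to x: x* = 3 + 4/7·(I − 3p_x − 2p_y)/p_x.
Discretionary income = 57 − 3·4 − 2·8.84 = 27.32; x* = 3 + 4/7·27.32/4 = 6.9029.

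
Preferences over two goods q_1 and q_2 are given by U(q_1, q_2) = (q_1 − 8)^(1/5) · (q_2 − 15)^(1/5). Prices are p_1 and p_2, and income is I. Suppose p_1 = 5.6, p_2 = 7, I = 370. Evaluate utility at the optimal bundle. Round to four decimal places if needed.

Let q_1' = q_1−8, q_2' = q_2−15. MRS = q_2'/q_1' = p_1/p_2.
Substituting into the budget: q_1* = 8 + 0.5·(I − 8·p_1 − 15·p_2)/p_1, and q_2* = 15 + 0.5·(…)/p_2.
Discretionary income = 370 − 8·5.6 − 15·7 = 220.2; q_1* = 8 + 0.5·220.2/5.6 = 27.6607; q_2* = 15 + 0.5·220.2/7 = 30.7286.
Utility at the optimum: U(27.6607, 30.7286) = 3.1482.

V = 3.1482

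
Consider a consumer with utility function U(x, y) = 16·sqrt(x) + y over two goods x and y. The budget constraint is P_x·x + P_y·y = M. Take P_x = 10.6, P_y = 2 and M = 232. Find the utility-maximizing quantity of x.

x* = 2.2784

MU_x = 8/√x, MU_y = 1. Tangency: 8/√x = P_x/P_y.
Solve: √x = 8·P_y/P_x, so x*(P_x,P_y) = (8·P_y/P_x)², and y* = (M − P_x·x*)/P_y.
Plugging in: x* = (8·2/10.6)² = 2.2784.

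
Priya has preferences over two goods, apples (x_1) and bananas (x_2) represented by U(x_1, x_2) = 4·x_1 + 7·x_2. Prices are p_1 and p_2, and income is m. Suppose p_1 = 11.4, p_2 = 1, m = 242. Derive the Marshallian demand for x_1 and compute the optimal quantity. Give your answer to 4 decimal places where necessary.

Numerically: x_1* = 0, x_2* = 242.

x_1* = 0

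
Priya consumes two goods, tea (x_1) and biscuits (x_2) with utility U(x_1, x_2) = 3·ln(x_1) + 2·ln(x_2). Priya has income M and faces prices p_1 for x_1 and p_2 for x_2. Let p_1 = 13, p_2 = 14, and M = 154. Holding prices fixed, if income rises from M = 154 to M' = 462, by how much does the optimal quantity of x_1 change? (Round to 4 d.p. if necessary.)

Tangency: MRS = (3/2)·x_2/x_1 = p_1/p_2.
Rearranging, p_2·x_2 = (2/3)·p_1·x_1. Substituting into the budget gives p_1·x_1·(1 + (2/3)) = M.
Demand: x_1*(p_1,p_2,M) = 0.6·M/p_1 and x_2* = 0.4·M/p_2.
At p_1=13, p_2=14, M=154: x_1* = 0.6·154/13 = 7.1077.
At M' = 462: x_1* = 21.3231. Change: 21.3231 − 7.1077 = 14.2154.

Δx_1* = 14.2154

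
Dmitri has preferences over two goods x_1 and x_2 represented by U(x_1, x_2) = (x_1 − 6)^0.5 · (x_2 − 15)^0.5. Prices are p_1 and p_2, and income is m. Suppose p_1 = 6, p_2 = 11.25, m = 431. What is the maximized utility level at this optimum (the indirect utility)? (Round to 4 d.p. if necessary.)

V = 13.7691

Let x_1' = x_1−6, x_2' = x_2−15. MRS = x_2'/x_1' = p_1/p_2.
Substituting into the budget: x_1* = 6 + 0.5·(m − 6·p_1 − 15·p_2)/p_1, and x_2* = 15 + 0.5·(…)/p_2.
Discretionary income = 431 − 6·6 − 15·11.25 = 226.25; x_1* = 6 + 0.5·226.25/6 = 24.8542; x_2* = 15 + 0.5·226.25/11.25 = 25.0556.
Utility at the optimum: U(24.8542, 25.0556) = 13.7691.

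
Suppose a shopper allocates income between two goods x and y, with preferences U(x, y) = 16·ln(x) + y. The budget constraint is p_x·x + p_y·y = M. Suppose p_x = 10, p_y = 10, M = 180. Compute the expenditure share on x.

So x*(p_x,p_y) = 16·p_y/p_x, independent of income; and y* = (M − 16·p_y)/p_y.
At the given prices: x* = 16·10/10 = 16, and y* = 2.
Expenditure on x: 10·16 = 160; share = 0.8889.

share on x = 0.8889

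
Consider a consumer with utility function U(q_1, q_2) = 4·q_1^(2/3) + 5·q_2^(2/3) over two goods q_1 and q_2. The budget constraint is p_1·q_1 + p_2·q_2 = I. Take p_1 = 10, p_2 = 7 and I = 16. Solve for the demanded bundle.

MRS = MU_q_1/MU_q_2 = (4/5)·(q_2/q_1)^(1/3). Set equal to p_1/p_2.
Hence q_2/q_1 = ((5/4)·p_1/p_2)^(1/(1/3)), i.e. raised to the 3 power.
With the ratio pinned down, the budget gives q_1* = I/(p_1 + p_2·(q_2/q_1)) and q_2* = (q_2/q_1)·q_1*.
Numerically q_2/q_1 = 5.694242, so q_1* = 16/(10 + 7·5.694242) = 0.3209 and q_2* = 5.694242·0.3209 = 1.8273.

q_1* = 0.3209, q_2* = 1.8273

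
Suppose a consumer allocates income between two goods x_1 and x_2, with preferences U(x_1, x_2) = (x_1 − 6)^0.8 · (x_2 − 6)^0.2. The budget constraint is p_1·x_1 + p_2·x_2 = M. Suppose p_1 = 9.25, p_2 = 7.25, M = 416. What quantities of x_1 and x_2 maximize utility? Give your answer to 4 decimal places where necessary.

This is Cobb-Douglas in (x_1−6, x_2−6): tangency gives 0.8·p_2·(x_2−6) = 0.2·p_1·(x_1−6).
Substituting into the budget: x_1* = 6 + 0.8·(M − 6·p_1 − 6·p_2)/p_1, and x_2* = 6 + 0.2·(…)/p_2.
Discretionary income = 416 − 6·9.25 − 6·7.25 = 317; x_1* = 6 + 0.8·317/9.25 = 33.4162; x_2* = 6 + 0.2·317/7.25 = 14.7448.

x_1* = 33.4162, x_2* = 14.7448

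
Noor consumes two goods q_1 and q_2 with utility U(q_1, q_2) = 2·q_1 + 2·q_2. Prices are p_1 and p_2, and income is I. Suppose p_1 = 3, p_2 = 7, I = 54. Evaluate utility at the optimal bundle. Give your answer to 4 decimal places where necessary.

Linear utility — the consumer picks whichever good has higher MU/price: 2/3 = 0.6667 vs 2/7 = 0.2857.
q_1 gives more utility per dollar, so spend all income on q_1: q_1* = I/p_1, q_2* = 0.
Numerically: q_1* = 18, q_2* = 0.
Utility at the optimum: U(18, 0) = 36.

V = 36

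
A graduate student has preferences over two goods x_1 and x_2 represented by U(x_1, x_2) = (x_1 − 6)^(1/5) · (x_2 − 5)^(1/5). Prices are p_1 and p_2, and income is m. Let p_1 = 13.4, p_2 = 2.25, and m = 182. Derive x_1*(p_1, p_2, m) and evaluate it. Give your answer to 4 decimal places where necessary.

x_1* = 9.3713

This is Cobb-Douglas in (x_1−6, x_2−5): tangency gives 0.2·p_2·(x_2−5) = 0.2·p_1·(x_1−6).
After buying the subsistence bundle (6, 5), a share 0.5 of the remaining income goes to x_1: x_1* = 6 + 0.5·(m − 6p_1 − 5p_2)/p_1.
Discretionary income = 182 − 6·13.4 − 5·2.25 = 90.35; x_1* = 6 + 0.5·90.35/13.4 = 9.3713.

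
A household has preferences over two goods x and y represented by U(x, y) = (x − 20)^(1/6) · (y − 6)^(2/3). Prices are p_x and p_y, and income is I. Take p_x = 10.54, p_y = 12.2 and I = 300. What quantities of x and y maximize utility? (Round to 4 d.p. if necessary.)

x* = 20.3036, y* = 7.0492

Let x' = x−20, y' = y−6. MRS = (1/4)·y'/x' = p_x/p_y.
Substituting into the budget: x* = 20 + 0.2·(I − 20·p_x − 6·p_y)/p_x, and y* = 6 + 0.8·(…)/p_y.
Discretionary income = 300 − 20·10.54 − 6·12.2 = 16; x* = 20 + 0.2·16/10.54 = 20.3036; y* = 6 + 0.8·16/12.2 = 7.0492.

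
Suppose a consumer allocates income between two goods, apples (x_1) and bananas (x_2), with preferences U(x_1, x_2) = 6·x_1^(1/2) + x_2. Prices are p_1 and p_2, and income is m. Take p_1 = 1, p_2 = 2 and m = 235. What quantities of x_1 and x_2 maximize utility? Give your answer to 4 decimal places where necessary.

x_1* = 36, x_2* = 99.5

Utility is quasi-linear in x_2; the FOC for x_1 is 3/√x_1 = p_1/p_2.
Thus x_1* = (3·p_2/p_1)² — independent of m — with the rest of income spent on x_2.
Plugging in: x_1* = (3·2/1)² = 36, x_2* = 99.5.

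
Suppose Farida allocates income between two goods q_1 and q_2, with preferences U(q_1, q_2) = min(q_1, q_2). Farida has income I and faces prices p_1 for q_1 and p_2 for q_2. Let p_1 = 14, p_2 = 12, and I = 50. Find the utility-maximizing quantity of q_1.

Leontief preferences: the optimum is at the kink where q_1/1 = q_2/1, i.e. q_2 = q_1.
Budget: p_1·q_1 + p_2·q_1 = I, so (p_1 + p_2)·q_1 = I.
Demand: q_1*(p_1,p_2,I) = I/(p_1 + p_2), q_2* = I/(p_1 + p_2).
Here 14 + 12 = 26, giving q_1* = 1.9231.

q_1* = 1.9231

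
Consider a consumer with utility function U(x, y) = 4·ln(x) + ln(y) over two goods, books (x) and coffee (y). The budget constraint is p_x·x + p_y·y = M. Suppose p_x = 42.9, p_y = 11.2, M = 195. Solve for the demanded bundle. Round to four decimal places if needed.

x* = 3.6364, y* = 3.4821

Demand: x*(p_x,p_y,M) = 0.8·M/p_x and y* = 0.2·M/p_y.
At p_x=42.9, p_y=11.2, M=195: x* = 0.8·195/42.9 = 3.6364, y* = 3.4821.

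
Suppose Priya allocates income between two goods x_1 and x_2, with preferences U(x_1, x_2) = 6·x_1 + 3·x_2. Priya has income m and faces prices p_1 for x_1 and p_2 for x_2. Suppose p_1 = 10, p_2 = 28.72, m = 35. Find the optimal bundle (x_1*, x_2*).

Linear utility — the consumer picks whichever good has higher MU/price: 6/10 = 0.6 vs 3/28.72 = 0.1045.
x_1 gives more utility per dollar, so spend all income on x_1: x_1* = m/p_1, x_2* = 0.
Numerically: x_1* = 3.5, x_2* = 0.

x_1* = 3.5, x_2* = 0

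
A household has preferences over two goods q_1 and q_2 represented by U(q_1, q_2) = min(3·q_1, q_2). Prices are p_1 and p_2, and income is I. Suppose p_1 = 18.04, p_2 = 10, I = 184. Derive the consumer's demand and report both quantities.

q_1* = 3.8301, q_2* = 11.4904

Leontief preferences: the optimum is at the kink where q_1/1 = q_2/3, i.e. q_2 = 3·q_1.
Budget: p_1·q_1 + p_2·3·q_1 = I, so (p_1 + 3·p_2)·q_1 = I.
Demand: q_1*(p_1,p_2,I) = I/(p_1 + 3·p_2), q_2* = 3·I/(p_1 + 3·p_2).
Here 18.04 + 3·10 = 48.04, giving q_1* = 3.8301 and q_2* = 11.4904.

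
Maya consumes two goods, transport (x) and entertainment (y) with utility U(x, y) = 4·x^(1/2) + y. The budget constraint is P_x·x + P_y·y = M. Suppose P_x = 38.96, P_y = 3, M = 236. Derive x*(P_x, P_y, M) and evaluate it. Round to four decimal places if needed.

x* = 0.0237

Plugging in: x* = (2·3/38.96)² = 0.0237.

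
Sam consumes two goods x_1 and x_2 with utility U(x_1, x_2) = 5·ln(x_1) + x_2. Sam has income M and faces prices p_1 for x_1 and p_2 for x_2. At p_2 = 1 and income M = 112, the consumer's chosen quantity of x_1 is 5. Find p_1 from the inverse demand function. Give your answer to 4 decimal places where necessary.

MU_x_1 = 5/x_1, MU_x_2 = 1. Tangency: 5/x_1 = p_1/p_2.
So x_1*(p_1,p_2) = 5·p_2/p_1, independent of income; and x_2* = (M − 5·p_2)/p_2.
Set x_1* = 5 in the demand function and solve for p_1: p_1 = 1.

p_1 = 1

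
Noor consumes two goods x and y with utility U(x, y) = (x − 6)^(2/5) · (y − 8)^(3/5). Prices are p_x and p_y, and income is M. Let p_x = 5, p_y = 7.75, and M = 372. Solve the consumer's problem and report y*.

y* = 29.6774

This is Cobb-Douglas in (x−6, y−8): tangency gives 0.4·p_y·(y−8) = 0.6·p_x·(x−6).
After buying the subsistence bundle (6, 8), a share 0.4 of the remaining income goes to x: x* = 6 + 0.4·(M − 6p_x − 8p_y)/p_x.
Discretionary income = 372 − 6·5 − 8·7.75 = 280; y* = 8 + 0.6·280/7.75 = 29.6774.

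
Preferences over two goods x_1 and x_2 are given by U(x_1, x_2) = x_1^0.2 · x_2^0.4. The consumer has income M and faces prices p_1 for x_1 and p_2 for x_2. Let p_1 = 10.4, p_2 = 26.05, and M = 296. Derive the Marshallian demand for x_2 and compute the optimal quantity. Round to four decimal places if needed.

x_2* = 7.5752

Tangency: MRS = (1/2)·x_2/x_1 = p_1/p_2.
Rearranging, p_2·x_2 = 2·p_1·x_1. Substituting into the budget gives p_1·x_1·(1 + 2) = M.
Demand: x_1*(p_1,p_2,M) = 1/3·M/p_1 and x_2* = 2/3·M/p_2.
At p_1=10.4, p_2=26.05, M=296: x_2* = 2/3·296/26.05 = 7.5752.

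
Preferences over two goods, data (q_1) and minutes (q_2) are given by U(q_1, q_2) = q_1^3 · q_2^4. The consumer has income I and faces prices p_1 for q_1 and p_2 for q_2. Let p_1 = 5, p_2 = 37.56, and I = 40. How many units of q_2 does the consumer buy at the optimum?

q_2* = 0.6086

MU_q_1/MU_q_2 = (3·q_2)/(4·q_1); tangency sets this equal to p_1/p_2.
Rearranging, p_2·q_2 = (4/3)·p_1·q_1. Substituting into the budget gives p_1·q_1·(1 + (4/3)) = I.
Demand: q_1*(p_1,p_2,I) = 3/7·I/p_1 and q_2* = 4/7·I/p_2.
At p_1=5, p_2=37.56, I=40: q_2* = 4/7·40/37.56 = 0.6086.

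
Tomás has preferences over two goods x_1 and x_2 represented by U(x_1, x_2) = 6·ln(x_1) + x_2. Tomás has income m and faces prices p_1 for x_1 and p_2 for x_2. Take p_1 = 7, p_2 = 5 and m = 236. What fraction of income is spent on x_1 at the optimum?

Set MRS = p_1/p_2: (6/x_1)/1 = p_1/p_2.
So x_1*(p_1,p_2) = 6·p_2/p_1, independent of income; and x_2* = (m − 6·p_2)/p_2.
At the given prices: x_1* = 6·5/7 = 4.2857, and x_2* = 41.2.
Expenditure on x_1: 7·4.2857 = 30; share = 0.1271.

share on x_1 = 0.1271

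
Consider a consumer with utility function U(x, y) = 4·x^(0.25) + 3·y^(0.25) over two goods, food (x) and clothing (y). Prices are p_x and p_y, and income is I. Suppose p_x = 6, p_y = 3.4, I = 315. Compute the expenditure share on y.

share on y = 0.4516

With the ratio pinned down, the budget gives x* = I/(p_x + p_y·(y/x)) and y* = (y/x)·x*.
Numerically y/x = 1.453153, so x* = 315/(6 + 3.4·1.453153) = 28.7915 and y* = 1.453153·28.7915 = 41.8385.
Expenditure on y: 3.4·41.8385 = 142.2509; share = 0.4516.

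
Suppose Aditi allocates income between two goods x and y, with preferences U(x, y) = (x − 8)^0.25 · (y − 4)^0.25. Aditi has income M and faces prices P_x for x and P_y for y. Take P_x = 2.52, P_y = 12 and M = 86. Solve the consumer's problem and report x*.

This is Cobb-Douglas in (x−8, y−4): tangency gives 0.25·P_y·(y−4) = 0.25·P_x·(x−8).
Substituting into the budget: x* = 8 + 0.5·(M − 8·P_x − 4·P_y)/P_x, and y* = 4 + 0.5·(…)/P_y.
Discretionary income = 86 − 8·2.52 − 4·12 = 17.84; x* = 8 + 0.5·17.84/2.52 = 11.5397.

x* = 11.5397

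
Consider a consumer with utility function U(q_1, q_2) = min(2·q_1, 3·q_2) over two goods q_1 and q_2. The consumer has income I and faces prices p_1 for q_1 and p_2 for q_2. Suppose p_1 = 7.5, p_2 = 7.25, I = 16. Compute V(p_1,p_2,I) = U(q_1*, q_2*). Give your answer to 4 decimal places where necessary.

V = 2.5946

Here 3·7.5 + 2·7.25 = 37, giving q_1* = 1.2973 and q_2* = 0.8649.
Utility at the optimum: U(1.2973, 0.8649) = 2.5946.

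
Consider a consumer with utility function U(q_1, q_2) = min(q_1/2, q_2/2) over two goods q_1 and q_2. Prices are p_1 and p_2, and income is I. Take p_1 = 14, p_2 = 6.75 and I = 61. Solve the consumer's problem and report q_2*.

Leontief preferences: the optimum is at the kink where q_1/2 = q_2/2, i.e. q_2 = q_1.
Budget: p_1·q_1 + p_2·q_1 = I, so (2·p_1 + 2·p_2)·q_1 = 2·I.
Demand: q_1*(p_1,p_2,I) = 2·I/(2·p_1 + 2·p_2), q_2* = 2·I/(2·p_1 + 2·p_2).
Here 2·14 + 2·6.75 = 41.5, giving q_2* = 2.9398.

q_2* = 2.9398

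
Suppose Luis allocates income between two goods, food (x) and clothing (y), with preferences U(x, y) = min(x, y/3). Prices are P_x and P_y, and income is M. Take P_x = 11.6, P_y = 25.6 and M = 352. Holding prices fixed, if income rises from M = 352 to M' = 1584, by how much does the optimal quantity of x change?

Δx* = 13.9367

Demand: x*(P_x,P_y,M) = M/(P_x + 3·P_y), y* = 3·M/(P_x + 3·P_y).
Here 11.6 + 3·25.6 = 88.4, giving x* = 3.9819.
At M' = 1584: x* = 17.9186. Change: 17.9186 − 3.9819 = 13.9367.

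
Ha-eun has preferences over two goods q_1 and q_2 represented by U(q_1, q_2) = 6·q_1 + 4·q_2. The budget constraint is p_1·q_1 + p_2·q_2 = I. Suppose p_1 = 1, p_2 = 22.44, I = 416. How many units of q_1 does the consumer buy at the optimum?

q_1 gives more utility per dollar, so spend all income on q_1: q_1* = I/p_1, q_2* = 0.
Numerically: q_1* = 416, q_2* = 0.

q_1* = 416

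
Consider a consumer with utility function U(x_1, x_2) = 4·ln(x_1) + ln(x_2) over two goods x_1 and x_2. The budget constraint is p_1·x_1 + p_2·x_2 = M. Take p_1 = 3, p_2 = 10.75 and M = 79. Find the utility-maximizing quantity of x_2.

x_2* = 1.4698

Tangency: MRS = 4·x_2/x_1 = p_1/p_2.
Rearranging, p_2·x_2 = (1/4)·p_1·x_1. Substituting into the budget gives p_1·x_1·(1 + (1/4)) = M.
Demand: x_1*(p_1,p_2,M) = 0.8·M/p_1 and x_2* = 0.2·M/p_2.
At p_1=3, p_2=10.75, M=79: x_2* = 0.2·79/10.75 = 1.4698.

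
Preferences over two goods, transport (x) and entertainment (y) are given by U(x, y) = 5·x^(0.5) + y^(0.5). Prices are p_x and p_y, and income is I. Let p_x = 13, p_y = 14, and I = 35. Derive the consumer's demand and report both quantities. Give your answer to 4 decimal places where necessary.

x* = 2.5959, y* = 0.0895

MU_x ∝ 5·x^(-0.5), MU_y ∝ y^(-0.5), so MRS = 5·(y/x)^(0.5) = p_x/p_y.
Solve for the ratio: y/x = [(1/5)·p_x/p_y]^(2).
With the ratio pinned down, the budget gives x* = I/(p_x + p_y·(y/x)) and y* = (y/x)·x*.
Numerically y/x = 0.03449, so x* = 35/(13 + 14·0.03449) = 2.5959 and y* = 0.03449·2.5959 = 0.0895.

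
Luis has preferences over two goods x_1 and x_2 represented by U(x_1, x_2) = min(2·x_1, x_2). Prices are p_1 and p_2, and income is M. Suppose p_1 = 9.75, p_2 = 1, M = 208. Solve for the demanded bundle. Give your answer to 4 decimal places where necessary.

x_1* = 17.7021, x_2* = 35.4043

Leontief preferences: the optimum is at the kink where x_1/1 = x_2/2, i.e. x_2 = 2·x_1.
Budget: p_1·x_1 + p_2·2·x_1 = M, so (p_1 + 2·p_2)·x_1 = M.
Demand: x_1*(p_1,p_2,M) = M/(p_1 + 2·p_2), x_2* = 2·M/(p_1 + 2·p_2).
Here 9.75 + 2·1 = 11.75, giving x_1* = 17.7021 and x_2* = 35.4043.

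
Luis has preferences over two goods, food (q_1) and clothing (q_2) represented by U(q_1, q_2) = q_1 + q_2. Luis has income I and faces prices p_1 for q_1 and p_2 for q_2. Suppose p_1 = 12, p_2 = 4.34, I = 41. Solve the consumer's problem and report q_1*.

Perfect substitutes: compare marginal utility per dollar. 1/p_1 vs 1/p_2 → 0.0833 vs 0.2304.
q_2 gives more utility per dollar, so spend all income on q_2: q_2* = I/p_2, q_1* = 0.
Numerically: q_1* = 0, q_2* = 9.447.

q_1* = 0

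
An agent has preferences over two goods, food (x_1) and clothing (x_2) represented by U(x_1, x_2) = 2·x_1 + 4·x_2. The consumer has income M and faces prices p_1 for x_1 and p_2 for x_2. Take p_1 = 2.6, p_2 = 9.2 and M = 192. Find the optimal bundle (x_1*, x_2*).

Perfect substitutes: compare marginal utility per dollar. 2/p_1 vs 4/p_2 → 0.7692 vs 0.4348.
x_1 gives more utility per dollar, so spend all income on x_1: x_1* = M/p_1, x_2* = 0.
Numerically: x_1* = 73.8462, x_2* = 0.

x_1* = 73.8462, x_2* = 0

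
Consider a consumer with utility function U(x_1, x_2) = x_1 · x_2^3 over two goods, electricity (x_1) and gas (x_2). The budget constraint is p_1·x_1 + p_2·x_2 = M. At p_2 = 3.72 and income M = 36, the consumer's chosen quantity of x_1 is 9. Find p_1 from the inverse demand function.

p_1 = 1

The MRS is (1/3)·x_2/x_1. Set MRS = p_1/p_2.
Rearranging, p_2·x_2 = 3·p_1·x_1. Substituting into the budget gives p_1·x_1·(1 + 3) = M.
Demand: x_1*(p_1,p_2,M) = 0.25·M/p_1 and x_2* = 0.75·M/p_2.
Set x_1* = 9 in the demand function and solve for p_1: p_1 = 1.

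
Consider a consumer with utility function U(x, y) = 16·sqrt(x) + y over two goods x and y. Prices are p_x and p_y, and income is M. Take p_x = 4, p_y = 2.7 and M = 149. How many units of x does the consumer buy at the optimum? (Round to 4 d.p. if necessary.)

x* = 29.16

Utility is quasi-linear in y; the FOC for x is 8/√x = p_x/p_y.
Solve: √x = 8·p_y/p_x, so x*(p_x,p_y) = (8·p_y/p_x)², and y* = (M − p_x·x*)/p_y.
Plugging in: x* = (8·2.7/4)² = 29.16.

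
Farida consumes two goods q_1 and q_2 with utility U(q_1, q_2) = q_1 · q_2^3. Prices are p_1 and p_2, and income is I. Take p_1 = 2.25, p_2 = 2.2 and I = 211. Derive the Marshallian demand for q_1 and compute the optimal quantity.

Tangency: MRS = (1/3)·q_2/q_1 = p_1/p_2.
Rearranging, p_2·q_2 = 3·p_1·q_1. Substituting into the budget gives p_1·q_1·(1 + 3) = I.
Demand: q_1*(p_1,p_2,I) = 0.25·I/p_1 and q_2* = 0.75·I/p_2.
At p_1=2.25, p_2=2.2, I=211: q_1* = 0.25·211/2.25 = 23.4444.

q_1* = 23.4444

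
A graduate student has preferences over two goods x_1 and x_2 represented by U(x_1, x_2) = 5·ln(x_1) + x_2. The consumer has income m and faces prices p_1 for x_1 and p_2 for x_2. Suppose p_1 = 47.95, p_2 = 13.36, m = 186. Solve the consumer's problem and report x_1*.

So x_1*(p_1,p_2) = 5·p_2/p_1, independent of income; and x_2* = (m − 5·p_2)/p_2.
At the given prices: x_1* = 5·13.36/47.95 = 1.3931.

x_1* = 1.3931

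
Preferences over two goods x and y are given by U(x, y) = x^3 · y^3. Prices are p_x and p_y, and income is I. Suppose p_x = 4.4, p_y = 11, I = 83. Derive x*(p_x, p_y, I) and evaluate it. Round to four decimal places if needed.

The MRS is y/x. Set MRS = p_x/p_y.
Rearranging, p_y·y = p_x·x. Substituting into the budget gives p_x·x·(1 + 1) = I.
Demand: x*(p_x,p_y,I) = 0.5·I/p_x and y* = 0.5·I/p_y.
At p_x=4.4, p_y=11, I=83: x* = 0.5·83/4.4 = 9.4318.

x* = 9.4318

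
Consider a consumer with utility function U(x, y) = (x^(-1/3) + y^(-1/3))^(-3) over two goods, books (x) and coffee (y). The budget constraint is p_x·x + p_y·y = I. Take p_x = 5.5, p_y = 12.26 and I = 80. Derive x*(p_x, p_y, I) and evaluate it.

With the ratio pinned down, the budget gives x* = I/(p_x + p_y·(y/x)) and y* = (y/x)·x*.
Numerically y/x = 0.548156, so x* = 80/(5.5 + 12.26·0.548156) = 6.5464.

x* = 6.5464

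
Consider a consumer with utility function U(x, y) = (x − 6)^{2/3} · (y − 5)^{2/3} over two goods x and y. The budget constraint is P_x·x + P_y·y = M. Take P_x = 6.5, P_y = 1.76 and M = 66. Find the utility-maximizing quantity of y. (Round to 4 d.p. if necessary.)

y* = 10.1705

This is Cobb-Douglas in (x−6, y−5): tangency gives 2/3·P_y·(y−5) = 2/3·P_x·(x−6).
Substituting into the budget: x* = 6 + 0.5·(M − 6·P_x − 5·P_y)/P_x, and y* = 5 + 0.5·(…)/P_y.
Discretionary income = 66 − 6·6.5 − 5·1.76 = 18.2; y* = 5 + 0.5·18.2/1.76 = 10.1705.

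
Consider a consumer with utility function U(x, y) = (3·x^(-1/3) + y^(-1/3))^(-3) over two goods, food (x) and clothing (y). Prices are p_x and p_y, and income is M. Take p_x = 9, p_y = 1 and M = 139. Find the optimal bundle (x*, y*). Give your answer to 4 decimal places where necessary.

Numerically y/x = 2.279507, so x* = 139/(9 + 1·2.279507) = 12.3232 and y* = 2.279507·12.3232 = 28.0909.

x* = 12.3232, y* = 28.0909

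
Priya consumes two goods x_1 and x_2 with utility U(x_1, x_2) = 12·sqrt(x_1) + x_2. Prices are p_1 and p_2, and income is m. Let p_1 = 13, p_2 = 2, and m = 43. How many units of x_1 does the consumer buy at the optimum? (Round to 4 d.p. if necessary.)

Plugging in: x_1* = (6·2/13)² = 0.8521.

x_1* = 0.8521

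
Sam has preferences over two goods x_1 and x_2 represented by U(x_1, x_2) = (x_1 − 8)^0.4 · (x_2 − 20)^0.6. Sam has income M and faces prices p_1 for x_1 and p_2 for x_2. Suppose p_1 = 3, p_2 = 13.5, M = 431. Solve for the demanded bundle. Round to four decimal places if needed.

This is Cobb-Douglas in (x_1−8, x_2−20): tangency gives 0.4·p_2·(x_2−20) = 0.6·p_1·(x_1−8).
Substituting into the budget: x_1* = 8 + 0.4·(M − 8·p_1 − 20·p_2)/p_1, and x_2* = 20 + 0.6·(…)/p_2.
Discretionary income = 431 − 8·3 − 20·13.5 = 137; x_1* = 8 + 0.4·137/3 = 26.2667; x_2* = 20 + 0.6·137/13.5 = 26.0889.

x_1* = 26.2667, x_2* = 26.0889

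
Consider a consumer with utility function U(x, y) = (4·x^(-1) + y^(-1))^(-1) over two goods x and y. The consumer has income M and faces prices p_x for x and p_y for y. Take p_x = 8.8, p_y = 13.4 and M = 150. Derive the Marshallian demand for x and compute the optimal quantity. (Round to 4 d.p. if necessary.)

MRS = MU_x/MU_y = 4·(y/x)^(2). Set equal to p_x/p_y.
Hence y/x = ((1/4)·p_x/p_y)^(1/(2)), i.e. raised to the 0.5 power.
Substitute y = (y/x)·x into the budget: x* = M/(p_x + p_y·(y/x)).
Numerically y/x = 0.40519, so x* = 150/(8.8 + 13.4·0.40519) = 10.5414.

x* = 10.5414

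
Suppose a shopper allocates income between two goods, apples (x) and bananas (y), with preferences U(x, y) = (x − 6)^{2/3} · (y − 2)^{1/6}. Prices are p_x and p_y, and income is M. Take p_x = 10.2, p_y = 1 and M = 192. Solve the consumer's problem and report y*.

y* = 27.76

Let x' = x−6, y' = y−2. MRS = 4·y'/x' = p_x/p_y.
After buying the subsistence bundle (6, 2), a share 0.8 of the remaining income goes to x: x* = 6 + 0.8·(M − 6p_x − 2p_y)/p_x.
Discretionary income = 192 − 6·10.2 − 2·1 = 128.8; y* = 2 + 0.2·128.8/1 = 27.76.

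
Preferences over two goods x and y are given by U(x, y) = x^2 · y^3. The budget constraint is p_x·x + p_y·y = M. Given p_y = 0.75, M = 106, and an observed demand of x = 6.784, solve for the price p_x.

p_x = 6.25

Tangency: MRS = (2/3)·y/x = p_x/p_y.
So 2·p_y·y = 3·p_x·x; combined with the budget, a share 0.4 of income goes to x.
Demand: x*(p_x,p_y,M) = 0.4·M/p_x and y* = 0.6·M/p_y.
Set x* = 6.784 in the demand function and solve for p_x: p_x = 6.25.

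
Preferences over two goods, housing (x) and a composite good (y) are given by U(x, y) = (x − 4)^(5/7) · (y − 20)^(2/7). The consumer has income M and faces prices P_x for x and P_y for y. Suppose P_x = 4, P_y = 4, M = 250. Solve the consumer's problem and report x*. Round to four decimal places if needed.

x* = 31.5

This is Cobb-Douglas in (x−4, y−20): tangency gives 5/7·P_y·(y−20) = 2/7·P_x·(x−4).
After buying the subsistence bundle (4, 20), a share 5/7 of the remaining income goes to x: x* = 4 + 5/7·(M − 4P_x − 20P_y)/P_x.
Discretionary income = 250 − 4·4 − 20·4 = 154; x* = 4 + 5/7·154/4 = 31.5.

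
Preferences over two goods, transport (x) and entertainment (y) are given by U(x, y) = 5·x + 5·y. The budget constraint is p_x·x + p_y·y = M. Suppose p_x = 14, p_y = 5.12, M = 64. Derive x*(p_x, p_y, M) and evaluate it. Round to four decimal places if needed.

x* = 0

Linear utility — the consumer picks whichever good has higher MU/price: 5/14 = 0.3571 vs 5/5.12 = 0.9766.
y gives more utility per dollar, so spend all income on y: y* = M/p_y, x* = 0.
Numerically: x* = 0, y* = 12.5.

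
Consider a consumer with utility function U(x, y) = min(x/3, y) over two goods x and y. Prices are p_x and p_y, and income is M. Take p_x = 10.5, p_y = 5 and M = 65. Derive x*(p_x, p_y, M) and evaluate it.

Demand: x*(p_x,p_y,M) = 3·M/(3·p_x + p_y), y* = M/(3·p_x + p_y).
Here 3·10.5 + 5 = 36.5, giving x* = 5.3425.

x* = 5.3425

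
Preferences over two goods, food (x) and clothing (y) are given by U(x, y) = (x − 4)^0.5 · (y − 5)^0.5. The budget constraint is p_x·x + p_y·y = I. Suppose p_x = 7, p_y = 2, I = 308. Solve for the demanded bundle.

Substituting into the budget: x* = 4 + 0.5·(I − 4·p_x − 5·p_y)/p_x, and y* = 5 + 0.5·(…)/p_y.
Discretionary income = 308 − 4·7 − 5·2 = 270; x* = 4 + 0.5·270/7 = 23.2857; y* = 5 + 0.5·270/2 = 72.5.

x* = 23.2857, y* = 72.5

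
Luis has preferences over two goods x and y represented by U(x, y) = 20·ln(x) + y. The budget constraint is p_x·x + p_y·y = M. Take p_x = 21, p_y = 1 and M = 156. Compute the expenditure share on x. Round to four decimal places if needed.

MU_x = 20/x, MU_y = 1. Tangency: 20/x = p_x/p_y.
So x*(p_x,p_y) = 20·p_y/p_x, independent of income; and y* = (M − 20·p_y)/p_y.
At the given prices: x* = 20·1/21 = 0.9524, and y* = 136.
Expenditure on x: 21·0.9524 = 20; share = 0.1282.

share on x = 0.1282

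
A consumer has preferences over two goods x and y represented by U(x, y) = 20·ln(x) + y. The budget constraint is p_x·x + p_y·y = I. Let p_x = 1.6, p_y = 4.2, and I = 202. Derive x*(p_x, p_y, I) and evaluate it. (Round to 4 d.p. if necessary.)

MU_x = 20/x, MU_y = 1. Tangency: 20/x = p_x/p_y.
So x*(p_x,p_y) = 20·p_y/p_x, independent of income; and y* = (I − 20·p_y)/p_y.
At the given prices: x* = 20·4.2/1.6 = 52.5.

x* = 52.5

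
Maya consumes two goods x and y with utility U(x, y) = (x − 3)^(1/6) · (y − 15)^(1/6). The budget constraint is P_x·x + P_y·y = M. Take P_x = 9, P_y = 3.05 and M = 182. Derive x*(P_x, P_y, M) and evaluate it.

x* = 9.0694

MRS = (y−15)/(x−3). Tangency with P_x/P_y gives y−15 = (P_x/P_y)·(x−3).
Substituting into the budget: x* = 3 + 0.5·(M − 3·P_x − 15·P_y)/P_x, and y* = 15 + 0.5·(…)/P_y.
Discretionary income = 182 − 3·9 − 15·3.05 = 109.25; x* = 3 + 0.5·109.25/9 = 9.0694.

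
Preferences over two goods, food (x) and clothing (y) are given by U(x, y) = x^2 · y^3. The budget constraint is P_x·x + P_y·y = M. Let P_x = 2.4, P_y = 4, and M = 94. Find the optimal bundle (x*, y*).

MU_x/MU_y = (2·y)/(3·x); tangency sets this equal to P_x/P_y.
Rearranging, P_y·y = (3/2)·P_x·x. Substituting into the budget gives P_x·x·(1 + (3/2)) = M.
Demand: x*(P_x,P_y,M) = 0.4·M/P_x and y* = 0.6·M/P_y.
At P_x=2.4, P_y=4, M=94: x* = 0.4·94/2.4 = 15.6667, y* = 14.1.

x* = 15.6667, y* = 14.1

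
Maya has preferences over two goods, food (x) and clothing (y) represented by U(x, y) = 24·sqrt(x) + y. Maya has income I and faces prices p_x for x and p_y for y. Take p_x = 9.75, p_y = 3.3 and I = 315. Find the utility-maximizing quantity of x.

x* = 16.4961

Utility is quasi-linear in y; the FOC for x is 12/√x = p_x/p_y.
Solve: √x = 12·p_y/p_x, so x*(p_x,p_y) = (12·p_y/p_x)², and y* = (I − p_x·x*)/p_y.
Plugging in: x* = (12·3.3/9.75)² = 16.4961.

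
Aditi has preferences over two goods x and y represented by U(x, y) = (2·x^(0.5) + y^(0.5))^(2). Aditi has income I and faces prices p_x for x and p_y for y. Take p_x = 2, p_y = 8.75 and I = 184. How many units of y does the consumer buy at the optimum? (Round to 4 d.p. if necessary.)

MU_x ∝ 2·x^(-0.5), MU_y ∝ y^(-0.5), so MRS = 2·(y/x)^(0.5) = p_x/p_y.
Solve for the ratio: y/x = [(1/2)·p_x/p_y]^(2).
Substitute y = (y/x)·x into the budget: x* = I/(p_x + p_y·(y/x)).
Numerically y/x = 0.013061, so x* = 184/(2 + 8.75·0.013061) = 87.027 and y* = 0.013061·87.027 = 1.1367.

y* = 1.1367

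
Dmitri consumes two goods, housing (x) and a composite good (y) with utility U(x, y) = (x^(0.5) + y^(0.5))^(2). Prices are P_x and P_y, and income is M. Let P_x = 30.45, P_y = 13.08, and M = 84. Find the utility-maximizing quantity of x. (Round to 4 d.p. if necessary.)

x* = 0.8289

With the ratio pinned down, the budget gives x* = M/(P_x + P_y·(y/x)) and y* = (y/x)·x*.
Numerically y/x = 5.419499, so x* = 84/(30.45 + 13.08·5.419499) = 0.8289.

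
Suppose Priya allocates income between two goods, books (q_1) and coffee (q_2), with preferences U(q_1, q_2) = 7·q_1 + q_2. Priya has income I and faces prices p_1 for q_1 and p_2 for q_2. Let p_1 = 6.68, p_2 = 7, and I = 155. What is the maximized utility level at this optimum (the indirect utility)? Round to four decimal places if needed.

Perfect substitutes: compare marginal utility per dollar. 7/p_1 vs 1/p_2 → 1.0479 vs 0.1429.
q_1 gives more utility per dollar, so spend all income on q_1: q_1* = I/p_1, q_2* = 0.
Numerically: q_1* = 23.2036, q_2* = 0.
Utility at the optimum: U(23.2036, 0) = 162.4251.

V = 162.4251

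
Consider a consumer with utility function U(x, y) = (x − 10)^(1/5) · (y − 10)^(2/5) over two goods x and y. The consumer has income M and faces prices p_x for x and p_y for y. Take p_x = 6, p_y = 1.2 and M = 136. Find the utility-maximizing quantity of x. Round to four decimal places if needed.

x* = 13.5556

Let x' = x−10, y' = y−10. MRS = (1/2)·y'/x' = p_x/p_y.
Substituting into the budget: x* = 10 + 1/3·(M − 10·p_x − 10·p_y)/p_x, and y* = 10 + 2/3·(…)/p_y.
Discretionary income = 136 − 10·6 − 10·1.2 = 64; x* = 10 + 1/3·64/6 = 13.5556.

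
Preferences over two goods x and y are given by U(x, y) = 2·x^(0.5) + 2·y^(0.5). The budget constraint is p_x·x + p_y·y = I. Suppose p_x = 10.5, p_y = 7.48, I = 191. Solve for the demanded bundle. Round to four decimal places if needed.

MRS = MU_x/MU_y = (y/x)^(0.5). Set equal to p_x/p_y.
Hence y/x = (p_x/p_y)^(1/(0.5)), i.e. raised to the 2 power.
Substitute y = (y/x)·x into the budget: x* = I/(p_x + p_y·(y/x)).
Numerically y/x = 1.970495, so x* = 191/(10.5 + 7.48·1.970495) = 7.5676 and y* = 1.970495·7.5676 = 14.9118.

x* = 7.5676, y* = 14.9118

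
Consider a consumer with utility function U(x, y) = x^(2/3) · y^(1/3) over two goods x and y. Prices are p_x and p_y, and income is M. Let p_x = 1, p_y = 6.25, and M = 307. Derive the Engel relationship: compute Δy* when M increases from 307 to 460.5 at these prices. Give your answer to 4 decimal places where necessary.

The MRS is 2·y/x. Set MRS = p_x/p_y.
So 2/3·p_y·y = 1/3·p_x·x; combined with the budget, a share 2/3 of income goes to x.
Demand: x*(p_x,p_y,M) = 2/3·M/p_x and y* = 1/3·M/p_y.
At p_x=1, p_y=6.25, M=307: y* = 1/3·307/6.25 = 16.3733.
At M' = 460.5: y* = 24.56. Change: 24.56 − 16.3733 = 8.1867.

Δy* = 8.1867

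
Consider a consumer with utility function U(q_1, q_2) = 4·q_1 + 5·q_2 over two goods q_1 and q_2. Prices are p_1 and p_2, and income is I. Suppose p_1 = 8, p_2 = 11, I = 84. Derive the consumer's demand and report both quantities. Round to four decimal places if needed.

q_1* = 10.5, q_2* = 0

Perfect substitutes: compare marginal utility per dollar. 4/p_1 vs 5/p_2 → 0.5 vs 0.4545.
q_1 gives more utility per dollar, so spend all income on q_1: q_1* = I/p_1, q_2* = 0.
Numerically: q_1* = 10.5, q_2* = 0.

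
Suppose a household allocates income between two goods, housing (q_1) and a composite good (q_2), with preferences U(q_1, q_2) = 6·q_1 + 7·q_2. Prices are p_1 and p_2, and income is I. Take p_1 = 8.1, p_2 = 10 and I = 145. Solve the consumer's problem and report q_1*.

Linear utility — the consumer picks whichever good has higher MU/price: 6/8.1 = 0.7407 vs 7/10 = 0.7.
q_1 gives more utility per dollar, so spend all income on q_1: q_1* = I/p_1, q_2* = 0.
Numerically: q_1* = 17.9012, q_2* = 0.

q_1* = 17.9012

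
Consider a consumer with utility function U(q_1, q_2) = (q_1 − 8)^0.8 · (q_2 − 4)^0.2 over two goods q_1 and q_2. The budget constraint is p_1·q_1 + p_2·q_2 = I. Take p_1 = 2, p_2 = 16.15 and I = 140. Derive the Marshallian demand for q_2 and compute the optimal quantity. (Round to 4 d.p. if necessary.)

q_2* = 4.7356

MRS = 4·(q_2−4)/(q_1−8). Tangency with p_1/p_2 gives q_2−4 = (1/4)·(p_1/p_2)·(q_1−8).
Substituting into the budget: q_1* = 8 + 0.8·(I − 8·p_1 − 4·p_2)/p_1, and q_2* = 4 + 0.2·(…)/p_2.
Discretionary income = 140 − 8·2 − 4·16.15 = 59.4; q_2* = 4 + 0.2·59.4/16.15 = 4.7356.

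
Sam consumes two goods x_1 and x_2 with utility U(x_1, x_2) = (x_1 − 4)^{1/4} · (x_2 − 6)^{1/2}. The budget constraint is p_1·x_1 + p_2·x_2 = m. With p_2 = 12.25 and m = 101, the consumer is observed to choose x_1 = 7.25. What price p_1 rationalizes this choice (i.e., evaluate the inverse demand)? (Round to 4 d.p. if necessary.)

This is Cobb-Douglas in (x_1−4, x_2−6): tangency gives 0.25·p_2·(x_2−6) = 0.5·p_1·(x_1−4).
Substituting into the budget: x_1* = 4 + 1/3·(m − 4·p_1 − 6·p_2)/p_1, and x_2* = 6 + 2/3·(…)/p_2.
Set x_1* = 7.25 in the demand function and solve for p_1: p_1 = 2.

p_1 = 2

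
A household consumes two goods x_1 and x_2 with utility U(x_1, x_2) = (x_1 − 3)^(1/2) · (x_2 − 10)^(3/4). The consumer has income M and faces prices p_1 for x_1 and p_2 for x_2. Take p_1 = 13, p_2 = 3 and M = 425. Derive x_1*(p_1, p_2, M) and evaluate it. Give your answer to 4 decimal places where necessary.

Let x_1' = x_1−3, x_2' = x_2−10. MRS = (2/3)·x_2'/x_1' = p_1/p_2.
After buying the subsistence bundle (3, 10), a share 0.4 of the remaining income goes to x_1: x_1* = 3 + 0.4·(M − 3p_1 − 10p_2)/p_1.
Discretionary income = 425 − 3·13 − 10·3 = 356; x_1* = 3 + 0.4·356/13 = 13.9538.

x_1* = 13.9538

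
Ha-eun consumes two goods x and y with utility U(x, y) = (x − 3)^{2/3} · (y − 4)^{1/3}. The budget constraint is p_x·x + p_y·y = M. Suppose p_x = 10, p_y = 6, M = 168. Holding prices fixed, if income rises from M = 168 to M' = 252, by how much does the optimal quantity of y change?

Let x' = x−3, y' = y−4. MRS = 2·y'/x' = p_x/p_y.
Substituting into the budget: x* = 3 + 2/3·(M − 3·p_x − 4·p_y)/p_x, and y* = 4 + 1/3·(…)/p_y.
Discretionary income = 168 − 3·10 − 4·6 = 114; y* = 4 + 1/3·114/6 = 10.3333.
At M' = 252: y* = 15. Change: 15 − 10.3333 = 4.6667.

Δy* = 4.6667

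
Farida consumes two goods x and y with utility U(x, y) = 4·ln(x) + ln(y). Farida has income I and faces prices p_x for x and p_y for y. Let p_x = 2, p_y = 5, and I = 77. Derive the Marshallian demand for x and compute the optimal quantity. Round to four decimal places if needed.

Demand: x*(p_x,p_y,I) = 0.8·I/p_x and y* = 0.2·I/p_y.
At p_x=2, p_y=5, I=77: x* = 0.8·77/2 = 30.8.

x* = 30.8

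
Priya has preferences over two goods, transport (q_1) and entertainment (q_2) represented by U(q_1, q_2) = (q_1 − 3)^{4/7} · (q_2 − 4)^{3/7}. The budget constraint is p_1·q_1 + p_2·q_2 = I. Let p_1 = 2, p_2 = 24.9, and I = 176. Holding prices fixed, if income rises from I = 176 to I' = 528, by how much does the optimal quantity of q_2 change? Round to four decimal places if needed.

Δq_2* = 6.0585

MRS = (4/3)·(q_2−4)/(q_1−3). Tangency with p_1/p_2 gives q_2−4 = (3/4)·(p_1/p_2)·(q_1−3).
After buying the subsistence bundle (3, 4), a share 4/7 of the remaining income goes to q_1: q_1* = 3 + 4/7·(I − 3p_1 − 4p_2)/p_1.
Discretionary income = 176 − 3·2 − 4·24.9 = 70.4; q_2* = 4 + 3/7·70.4/24.9 = 5.2117.
At I' = 528: q_2* = 11.2702. Change: 11.2702 − 5.2117 = 6.0585.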